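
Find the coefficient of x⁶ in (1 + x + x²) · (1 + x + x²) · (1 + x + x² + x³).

3

(1 + x + x²) has coefficients 1,1,1 for degrees 0…2.
(1 + x + x²) has coefficients 1,1,1,0,0,0,0 for degrees 0…6.
Finally multiplying by (1 + x + x² + x³), the product of all factors after the first has coefficients 1,2,3,3,2,1,0 for degrees 0…6.
[x⁶] = 1·0 + 1·1 + 1·2 = 3.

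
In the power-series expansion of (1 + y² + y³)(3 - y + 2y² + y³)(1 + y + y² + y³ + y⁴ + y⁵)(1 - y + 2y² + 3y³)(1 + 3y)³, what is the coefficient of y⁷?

2267

(1 + y² + y³) has coefficients 1,0,1,1 for degrees 0…3.
(3 - y + 2y² + y³) has coefficients 3,-1,2,1,0,0,0,0 for degrees 0…7.
Multiplying by (1 + y + y² + y³ + y⁴ + y⁵) gives running coefficients 3,2,4,5,5,5,2,3 for degrees 0…7.
Multiplying by (1 - y + 2y² + 3y³) gives running coefficients 3,-1,8,14,14,22,22,26 for degrees 0…7.
Finally multiplying by (1 + 3y)³, the product of all factors after the first has coefficients 3,26,80,140,329,742,976,1196 for degrees 0…7.
[y⁷] = 1·1196 + 1·742 + 1·329 = 2267.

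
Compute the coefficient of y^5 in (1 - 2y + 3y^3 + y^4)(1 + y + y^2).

(1 - 2y + 3y^3 + y^4) has coefficients 1,-2,0,3,1 for degrees 0…4.
(1 + y + y^2) has coefficients 1,1,1,0,0,0 for degrees 0…5.
[y^5] = 1·0 − 2·0 + 3·1 + 1·1 = 4.

4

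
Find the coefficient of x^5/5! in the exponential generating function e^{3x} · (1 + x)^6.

The EGF product rule gives c_5 = Σ_{k_1+k_2=5} C(5; k_1,k_2) · ∏ g_i(k_i), where e^{3x} gives (3)^k; (1+x)^6 gives the falling factorial (6)_k.
g_1(k) for k = 0…5: 1, 3, 9, 27, 81, 243.
g_2(k) for k = 0…5: 1, 6, 30, 120, 360, 720.
c_5 = Σ_k C(5,k)·g_1(k)·g_2(5−k) = 1·1·720 + 5·3·360 + 10·9·120 + 10·27·30 + 5·81·6 + 1·243·1 = 720 + 5400 + 10800 + 8100 + 2430 + 243 = 27693.

27693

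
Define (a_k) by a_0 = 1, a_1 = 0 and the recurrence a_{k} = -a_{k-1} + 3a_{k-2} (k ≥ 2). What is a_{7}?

-120

The ordinary generating function has denominator 1 + z - 3z^2.
Iterating the recurrence: a_0,…,a_{7} = 1, 0, 3, -3, 12, -21, 57, -120.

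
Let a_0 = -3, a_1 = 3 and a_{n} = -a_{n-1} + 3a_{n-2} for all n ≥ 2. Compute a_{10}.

The ordinary generating function has denominator 1 + x - 3x^2.
Iterating the recurrence: a_0,…,a_{10} = -3, 3, -12, 21, -57, 120, -291, 651, -1524, 3477, -8049.

-8049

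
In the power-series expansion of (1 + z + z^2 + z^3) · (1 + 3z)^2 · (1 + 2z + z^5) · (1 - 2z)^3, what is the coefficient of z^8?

-100

(1 + z + z^2 + z^3) has coefficients 1,1,1,1 for degrees 0…3.
(1 + 3z)^2 has coefficients 1,6,9,0,0,0,0,0,0 for degrees 0…8.
Multiplying by (1 + 2z + z^5) gives running coefficients 1,8,21,18,0,1,6,9,0 for degrees 0…8.
Finally multiplying by (1 - 2z)^3, the product of all factors after the first has coefficients 1,2,-15,-20,80,49,-144,-15,10 for degrees 0…8.
[z^8] = 1·10 + 1·(-15) + 1·(-144) + 1·49 = -100.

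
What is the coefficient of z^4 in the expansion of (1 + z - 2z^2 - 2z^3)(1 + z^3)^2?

2

(1 + z - 2z^2 - 2z^3) has coefficients 1,1,-2,-2 for degrees 0…3.
(1 + z^3)^2 has coefficients 1,0,0,2,0 for degrees 0…4.
[z^4] = 1·0 + 1·2 − 2·0 − 2·0 = 2.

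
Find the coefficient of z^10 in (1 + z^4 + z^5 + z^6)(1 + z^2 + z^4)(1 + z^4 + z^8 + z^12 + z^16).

(1 + z^4 + z^5 + z^6) has coefficients 1,0,0,0,1,1,1 for degrees 0…6.
(1 + z^2 + z^4) has coefficients 1,0,1,0,1,0,0,0,0,0,0 for degrees 0…10.
Finally multiplying by (1 + z^4 + z^8 + z^12 + z^16), the product of all factors after the first has coefficients 1,0,1,0,2,0,1,0,2,0,1 for degrees 0…10.
[z^10] = 1·1 + 1·1 + 1·0 + 1·2 = 4.

4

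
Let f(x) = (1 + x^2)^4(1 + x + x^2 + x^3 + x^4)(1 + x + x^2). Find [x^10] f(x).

(1 + x^2)^4 has coefficients 1,0,4,0,6,0,4,0,1 for degrees 0…8.
(1 + x + x^2 + x^3 + x^4) has coefficients 1,1,1,1,1,0,0,0,0,0,0 for degrees 0…10.
Finally multiplying by (1 + x + x^2), the product of all factors after the first has coefficients 1,2,3,3,3,2,1,0,0,0,0 for degrees 0…10.
[x^10] = 1·0 + 4·0 + 6·1 + 4·3 + 1·3 = 21.

21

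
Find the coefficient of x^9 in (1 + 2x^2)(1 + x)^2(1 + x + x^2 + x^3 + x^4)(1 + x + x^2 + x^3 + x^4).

(1 + 2x^2) has coefficients 1,0,2 for degrees 0…2.
(1 + x)^2 has coefficients 1,2,1,0,0,0,0,0,0,0 for degrees 0…9.
Multiplying by (1 + x + x^2 + x^3 + x^4) gives running coefficients 1,3,4,4,4,3,1,0,0,0 for degrees 0…9.
Finally multiplying by (1 + x + x^2 + x^3 + x^4), the product of all factors after the first has coefficients 1,4,8,12,16,18,16,12,8,4 for degrees 0…9.
[x^9] = 1·4 + 2·12 = 28.

28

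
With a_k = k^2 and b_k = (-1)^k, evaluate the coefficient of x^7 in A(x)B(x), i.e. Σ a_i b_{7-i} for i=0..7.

This is [x^7] in the product of the two ordinary generating functions.
Σ = 0·(-1) + 1·1 + 4·(-1) + 9·1 + 16·(-1) + 25·1 + 36·(-1) + 49·1 = 28.

28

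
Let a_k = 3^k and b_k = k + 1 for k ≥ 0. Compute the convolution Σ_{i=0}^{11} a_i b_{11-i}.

Write out a_i and b_{11-i} for i = 0,…,11 and sum the products.
Σ = 1·12 + 3·11 + 9·10 + 27·9 + 81·8 + 243·7 + 729·6 + 2187·5 + 6561·4 + 19683·3 + 59049·2 + 177147·1 = 398574.

398574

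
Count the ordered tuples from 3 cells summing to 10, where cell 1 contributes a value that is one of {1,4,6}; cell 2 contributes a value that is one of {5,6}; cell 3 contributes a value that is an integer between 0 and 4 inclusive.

4

The generating function for the choices is (t + t^4 + t^6)·(t^5 + t^6)·(1 + t + t^2 + t^3 + t^4); the count is [t^10].
(t + t^4 + t^6) has coefficients 0,1,0,0,1,0,1 for degrees 0…6.
(t^5 + t^6) has coefficients 0,0,0,0,0,1,1,0,0,0,0 for degrees 0…10.
Finally multiplying by (1 + t + t^2 + t^3 + t^4), the product of all factors after the first has coefficients 0,0,0,0,0,1,2,2,2,2,1 for degrees 0…10.
[t^10] = 1·2 + 1·2 + 1·0 = 4.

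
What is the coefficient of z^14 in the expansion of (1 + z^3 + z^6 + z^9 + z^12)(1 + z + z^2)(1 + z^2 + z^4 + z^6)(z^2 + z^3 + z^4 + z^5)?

(1 + z^3 + z^6 + z^9 + z^12) has coefficients 1,0,0,1,0,0,1,0,0,1,0,0,1 for degrees 0…12.
(1 + z + z^2) has coefficients 1,1,1,0,0,0,0,0,0,0,0,0,0,0,0 for degrees 0…14.
Multiplying by (1 + z^2 + z^4 + z^6) gives running coefficients 1,1,2,1,2,1,2,1,1,0,0,0,0,0,0 for degrees 0…14.
Finally multiplying by (z^2 + z^3 + z^4 + z^5), the product of all factors after the first has coefficients 0,0,1,2,4,5,6,6,6,6,5,4,2,1,0 for degrees 0…14.
[z^14] = 1·0 + 1·4 + 1·6 + 1·5 + 1·1 = 16.

16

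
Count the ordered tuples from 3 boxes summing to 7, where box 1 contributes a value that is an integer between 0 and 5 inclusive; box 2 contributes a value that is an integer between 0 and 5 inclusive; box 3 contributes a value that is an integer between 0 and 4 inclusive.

24

The generating function for the choices is (1 + t + t^2 + t^3 + t^4 + t^5)·(1 + t + t^2 + t^3 + t^4 + t^5)·(1 + t + t^2 + t^3 + t^4); the count is [t^7].
(1 + t + t^2 + t^3 + t^4 + t^5) has coefficients 1,1,1,1,1,1 for degrees 0…5.
(1 + t + t^2 + t^3 + t^4 + t^5) has coefficients 1,1,1,1,1,1,0,0 for degrees 0…7.
Finally multiplying by (1 + t + t^2 + t^3 + t^4), the product of all factors after the first has coefficients 1,2,3,4,5,5,4,3 for degrees 0…7.
[t^7] = 1·3 + 1·4 + 1·5 + 1·5 + 1·4 + 1·3 = 24.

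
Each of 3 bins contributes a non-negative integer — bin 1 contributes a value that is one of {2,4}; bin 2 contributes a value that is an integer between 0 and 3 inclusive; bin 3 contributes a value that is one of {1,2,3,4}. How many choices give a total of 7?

6

The generating function for the choices is (y^2 + y^4)·(1 + y + y^2 + y^3)·(y + y^2 + y^3 + y^4); the count is [y^7].
(y^2 + y^4) has coefficients 0,0,1,0,1 for degrees 0…4.
(1 + y + y^2 + y^3) has coefficients 1,1,1,1,0,0,0,0 for degrees 0…7.
Finally multiplying by (y + y^2 + y^3 + y^4), the product of all factors after the first has coefficients 0,1,2,3,4,3,2,1 for degrees 0…7.
[y^7] = 1·3 + 1·3 = 6.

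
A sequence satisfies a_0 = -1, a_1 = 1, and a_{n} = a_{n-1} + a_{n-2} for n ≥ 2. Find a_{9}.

13

The ordinary generating function has denominator 1 - z - z^2.
Iterating the recurrence: a_0,…,a_{9} = -1, 1, 0, 1, 1, 2, 3, 5, 8, 13.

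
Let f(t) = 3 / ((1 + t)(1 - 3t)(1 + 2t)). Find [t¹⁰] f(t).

82173

Partial fractions give a closed form: a_n = (-3/4)·(-1)^n + (27/20)·3^n + (12/5)·(-2)^n.
At n = 10: a_10 = 82173.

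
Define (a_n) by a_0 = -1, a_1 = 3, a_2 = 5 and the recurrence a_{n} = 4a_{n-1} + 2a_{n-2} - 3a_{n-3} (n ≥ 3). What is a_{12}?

The ordinary generating function has denominator 1 - 4t - 2t^2 + 3t^3.
Iterating the recurrence: a_0,…,a_{12} = -1, 3, 5, 29, 117, 511, 2191, 9435, 40589, 174653, 751485, 3233479, 13912927.

13912927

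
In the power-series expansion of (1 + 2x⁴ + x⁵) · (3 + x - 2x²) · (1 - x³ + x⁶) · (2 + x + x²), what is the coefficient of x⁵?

16

(1 + 2x⁴ + x⁵) has coefficients 1,0,0,0,2,1 for degrees 0…5.
(3 + x - 2x²) has coefficients 3,1,-2,0,0,0 for degrees 0…5.
Multiplying by (1 - x³ + x⁶) gives running coefficients 3,1,-2,-3,-1,2 for degrees 0…5.
Finally multiplying by (2 + x + x²), the product of all factors after the first has coefficients 6,5,0,-7,-7,0 for degrees 0…5.
[x⁵] = 1·0 + 2·5 + 1·6 = 16.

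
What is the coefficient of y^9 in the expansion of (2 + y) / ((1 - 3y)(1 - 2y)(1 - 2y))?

380575

The denominator gives the recurrence a_n = 7a_(n−1) − 16a_(n−2) + 12a_(n−3) for n ≥ 3; the numerator fixes a_0 = 2, a_1 = 15, a_2 = 73.
Iterating: 2, 15, 73, 295, 1077, 3695, 12173, 39015, 122677, 380575, so a_9 = 380575.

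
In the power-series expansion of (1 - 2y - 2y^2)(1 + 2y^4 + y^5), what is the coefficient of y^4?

(1 - 2y - 2y^2) has coefficients 1,-2,-2 for degrees 0…2.
(1 + 2y^4 + y^5) has coefficients 1,0,0,0,2 for degrees 0…4.
[y^4] = 1·2 − 2·0 − 2·0 = 2.

2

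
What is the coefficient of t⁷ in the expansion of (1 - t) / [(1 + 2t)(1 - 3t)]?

798

The denominator gives the recurrence a_n = a_(n−1) + 6a_(n−2) for n ≥ 3; the numerator fixes a_0 = 1, a_1 = 0, a_2 = 6.
Iterating: 1, 0, 6, 6, 42, 78, 330, 798, so a_7 = 798.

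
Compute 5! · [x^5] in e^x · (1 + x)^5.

1546

The EGF product rule gives c_5 = Σ_{k_1+k_2=5} C(5; k_1,k_2) · ∏ g_i(k_i), where e^x gives (1)^k; (1+x)^5 gives the falling factorial (5)_k.
g_1(k) for k = 0…5: 1, 1, 1, 1, 1, 1.
g_2(k) for k = 0…5: 1, 5, 20, 60, 120, 120.
c_5 = Σ_k C(5,k)·g_1(k)·g_2(5−k) = 1·1·120 + 5·1·120 + 10·1·60 + 10·1·20 + 5·1·5 + 1·1·1 = 120 + 600 + 600 + 200 + 25 + 1 = 1546.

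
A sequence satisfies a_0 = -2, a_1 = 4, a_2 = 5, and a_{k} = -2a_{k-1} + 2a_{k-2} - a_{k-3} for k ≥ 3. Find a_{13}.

-67852

The ordinary generating function has denominator 1 + 2t - 2t^2 + t^3.
Iterating the recurrence: a_0,…,a_{13} = -2, 4, 5, 0, 6, -17, 46, -132, 373, -1056, 2990, -8465, 23966, -67852.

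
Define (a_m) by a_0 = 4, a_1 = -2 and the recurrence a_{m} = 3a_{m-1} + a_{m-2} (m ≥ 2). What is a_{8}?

-3098

The ordinary generating function has denominator 1 - 3q - q^2.
Iterating the recurrence: a_0,…,a_{8} = 4, -2, -2, -8, -26, -86, -284, -938, -3098.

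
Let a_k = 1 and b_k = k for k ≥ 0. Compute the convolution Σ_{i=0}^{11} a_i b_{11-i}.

66

Write out a_i and b_{11-i} for i = 0,…,11 and sum the products.
Σ = 1·11 + 1·10 + 1·9 + 1·8 + 1·7 + 1·6 + 1·5 + 1·4 + 1·3 + 1·2 + 1·1 + 1·0 = 66.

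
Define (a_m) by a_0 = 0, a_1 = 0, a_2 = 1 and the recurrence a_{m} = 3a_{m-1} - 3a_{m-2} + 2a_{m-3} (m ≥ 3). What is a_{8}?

The ordinary generating function has denominator 1 - 3q + 3q^2 - 2q^3.
Iterating the recurrence: a_0,…,a_{8} = 0, 0, 1, 3, 6, 11, 21, 42, 85.

85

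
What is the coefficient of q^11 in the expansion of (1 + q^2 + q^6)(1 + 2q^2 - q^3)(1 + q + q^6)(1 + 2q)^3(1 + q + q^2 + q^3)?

195

(1 + q^2 + q^6) has coefficients 1,0,1,0,0,0,1 for degrees 0…6.
(1 + 2q^2 - q^3) has coefficients 1,0,2,-1,0,0,0,0,0,0,0,0 for degrees 0…11.
Multiplying by (1 + q + q^6) gives running coefficients 1,1,2,1,-1,0,1,0,2,-1,0,0 for degrees 0…11.
Multiplying by (1 + 2q)^3 gives running coefficients 1,7,20,33,37,22,-3,-2,14,19,18,4 for degrees 0…11.
Finally multiplying by (1 + q + q^2 + q^3), the product of all factors after the first has coefficients 1,8,28,61,97,112,89,54,31,28,49,55 for degrees 0…11.
[q^11] = 1·55 + 1·28 + 1·112 = 195.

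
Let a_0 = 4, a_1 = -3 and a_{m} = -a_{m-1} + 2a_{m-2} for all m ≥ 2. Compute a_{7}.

-297

The ordinary generating function has denominator 1 + q - 2q^2.
Iterating the recurrence: a_0,…,a_{7} = 4, -3, 11, -17, 39, -73, 151, -297.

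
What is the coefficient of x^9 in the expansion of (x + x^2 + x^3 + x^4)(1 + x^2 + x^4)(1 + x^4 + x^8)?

(x + x^2 + x^3 + x^4) has coefficients 0,1,1,1,1 for degrees 0…4.
(1 + x^2 + x^4) has coefficients 1,0,1,0,1,0,0,0,0,0 for degrees 0…9.
Finally multiplying by (1 + x^4 + x^8), the product of all factors after the first has coefficients 1,0,1,0,2,0,1,0,2,0 for degrees 0…9.
[x^9] = 1·2 + 1·0 + 1·1 + 1·0 = 3.

3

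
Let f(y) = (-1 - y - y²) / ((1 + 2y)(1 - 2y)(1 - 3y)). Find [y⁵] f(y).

Partial fractions give a closed form: a_n = (-3/20)·(-2)^n + (7/4)·2^n + (-13/5)·3^n.
At n = 5: a_5 = -571.

-571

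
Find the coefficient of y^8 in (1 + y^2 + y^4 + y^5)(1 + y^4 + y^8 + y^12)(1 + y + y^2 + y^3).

4

(1 + y^2 + y^4 + y^5) has coefficients 1,0,1,0,1,1 for degrees 0…5.
(1 + y^4 + y^8 + y^12) has coefficients 1,0,0,0,1,0,0,0,1 for degrees 0…8.
Finally multiplying by (1 + y + y^2 + y^3), the product of all factors after the first has coefficients 1,1,1,1,1,1,1,1,1 for degrees 0…8.
[y^8] = 1·1 + 1·1 + 1·1 + 1·1 = 4.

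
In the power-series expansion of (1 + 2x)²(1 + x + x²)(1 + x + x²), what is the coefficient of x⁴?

(1 + 2x)² has coefficients 1,4,4 for degrees 0…2.
(1 + x + x²) has coefficients 1,1,1,0,0 for degrees 0…4.
Finally multiplying by (1 + x + x²), the product of all factors after the first has coefficients 1,2,3,2,1 for degrees 0…4.
[x⁴] = 1·1 + 4·2 + 4·3 = 21.

21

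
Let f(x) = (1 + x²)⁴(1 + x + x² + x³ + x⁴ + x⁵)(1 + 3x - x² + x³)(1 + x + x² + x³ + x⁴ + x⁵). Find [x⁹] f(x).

257

(1 + x²)⁴ has coefficients 1,0,4,0,6,0,4,0,1 for degrees 0…8.
(1 + x + x² + x³ + x⁴ + x⁵) has coefficients 1,1,1,1,1,1,0,0,0,0 for degrees 0…9.
Multiplying by (1 + 3x - x² + x³) gives running coefficients 1,4,3,4,4,4,3,0,1,0 for degrees 0…9.
Finally multiplying by (1 + x + x² + x³ + x⁴ + x⁵), the product of all factors after the first has coefficients 1,5,8,12,16,20,22,18,16,12 for degrees 0…9.
[x⁹] = 1·12 + 4·18 + 6·20 + 4·12 + 1·5 = 257.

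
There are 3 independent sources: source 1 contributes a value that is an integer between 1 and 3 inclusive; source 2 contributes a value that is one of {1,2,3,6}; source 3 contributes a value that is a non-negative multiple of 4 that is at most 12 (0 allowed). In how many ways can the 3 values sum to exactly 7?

The generating function for the choices is (z + z² + z³)·(z + z² + z³ + z⁶)·(1 + z⁴ + z⁸ + z¹²); the count is [z⁷].
(z + z² + z³) has coefficients 0,1,1,1 for degrees 0…3.
(z + z² + z³ + z⁶) has coefficients 0,1,1,1,0,0,1,0 for degrees 0…7.
Finally multiplying by (1 + z⁴ + z⁸ + z¹²), the product of all factors after the first has coefficients 0,1,1,1,0,1,2,1 for degrees 0…7.
[z⁷] = 1·2 + 1·1 + 1·0 = 3.

3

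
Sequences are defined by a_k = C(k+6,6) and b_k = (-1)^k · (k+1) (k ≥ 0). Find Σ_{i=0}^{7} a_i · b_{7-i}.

707

The convolution is the x^7 coefficient of A(x)B(x).
Σ = 1·(-8) + 7·7 + 28·(-6) + 84·5 + 210·(-4) + 462·3 + 924·(-2) + 1716·1 = 707.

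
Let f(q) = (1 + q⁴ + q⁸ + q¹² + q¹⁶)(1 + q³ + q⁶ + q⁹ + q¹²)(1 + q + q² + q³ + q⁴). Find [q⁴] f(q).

(1 + q⁴ + q⁸ + q¹² + q¹⁶) has coefficients 1,0,0,0,1 for degrees 0…4.
(1 + q³ + q⁶ + q⁹ + q¹²) has coefficients 1,0,0,1,0 for degrees 0…4.
Finally multiplying by (1 + q + q² + q³ + q⁴), the product of all factors after the first has coefficients 1,1,1,2,2 for degrees 0…4.
[q⁴] = 1·2 + 1·1 = 3.

3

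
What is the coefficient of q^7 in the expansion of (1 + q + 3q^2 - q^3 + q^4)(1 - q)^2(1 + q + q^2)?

-2

(1 + q + 3q^2 - q^3 + q^4) has coefficients 1,1,3,-1,1 for degrees 0…4.
(1 - q)^2 has coefficients 1,-2,1,0,0,0,0,0 for degrees 0…7.
Finally multiplying by (1 + q + q^2), the product of all factors after the first has coefficients 1,-1,0,-1,1,0,0,0 for degrees 0…7.
[q^7] = 1·0 + 1·0 + 3·0 − 1·1 + 1·(-1) = -2.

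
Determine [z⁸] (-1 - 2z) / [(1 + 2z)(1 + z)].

-1

Partial fractions give a closed form: a_n = (-1)·(-1)^n.
At n = 8: a_8 = -1.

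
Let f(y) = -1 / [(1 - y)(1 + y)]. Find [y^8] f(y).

-1

Partial fractions give a closed form: a_n = (-1/2)·1^n + (-1/2)·(-1)^n.
At n = 8: a_8 = -1.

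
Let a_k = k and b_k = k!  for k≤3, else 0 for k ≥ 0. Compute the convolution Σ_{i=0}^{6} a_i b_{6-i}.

Write out a_i and b_{6-i} for i = 0,…,6 and sum the products.
Σ = 0·0 + 1·0 + 2·0 + 3·6 + 4·2 + 5·1 + 6·1 = 37.

37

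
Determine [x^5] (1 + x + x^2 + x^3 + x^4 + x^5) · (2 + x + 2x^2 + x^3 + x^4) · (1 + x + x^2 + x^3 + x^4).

(1 + x + x^2 + x^3 + x^4 + x^5) has coefficients 1,1,1,1,1,1 for degrees 0…5.
(2 + x + 2x^2 + x^3 + x^4) has coefficients 2,1,2,1,1,0 for degrees 0…5.
Finally multiplying by (1 + x + x^2 + x^3 + x^4), the product of all factors after the first has coefficients 2,3,5,6,7,5 for degrees 0…5.
[x^5] = 1·5 + 1·7 + 1·6 + 1·5 + 1·3 + 1·2 = 28.

28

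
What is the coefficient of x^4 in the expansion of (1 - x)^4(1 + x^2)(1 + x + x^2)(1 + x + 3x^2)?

13

(1 - x)^4 has coefficients 1,-4,6,-4,1 for degrees 0…4.
(1 + x^2) has coefficients 1,0,1,0,0 for degrees 0…4.
Multiplying by (1 + x + x^2) gives running coefficients 1,1,2,1,1 for degrees 0…4.
Finally multiplying by (1 + x + 3x^2), the product of all factors after the first has coefficients 1,2,6,6,8 for degrees 0…4.
[x^4] = 1·8 − 4·6 + 6·6 − 4·2 + 1·1 = 13.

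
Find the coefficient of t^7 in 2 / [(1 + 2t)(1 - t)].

The denominator gives the recurrence a_n = −a_(n−1) + 2a_(n−2) for n ≥ 2; the numerator fixes a_0 = 2, a_1 = -2.
Iterating: 2, -2, 6, -10, 22, -42, 86, -170, so a_7 = -170.

-170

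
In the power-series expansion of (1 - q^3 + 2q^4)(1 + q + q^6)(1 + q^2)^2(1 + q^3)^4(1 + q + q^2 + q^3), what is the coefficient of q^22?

(1 - q^3 + 2q^4) has coefficients 1,0,0,-1,2 for degrees 0…4.
(1 + q + q^6) has coefficients 1,1,0,0,0,0,1,0,0,0,0,0,0,0,0,0,0,0,0,0,0,0,0 for degrees 0…22.
Multiplying by (1 + q^2)^2 gives running coefficients 1,1,2,2,1,1,1,0,2,0,1,0,0,0,0,0,0,0,0,0,0,0,0 for degrees 0…22.
Multiplying by (1 + q^3)^4 gives running coefficients 1,1,2,6,5,9,15,10,18,20,11,22,15,9,18,6,7,9,1,4,2,0,1 for degrees 0…22.
Finally multiplying by (1 + q + q^2 + q^3), the product of all factors after the first has coefficients 1,2,4,10,14,22,35,39,52,63,59,71,68,57,64,48,40,40,23,21,16,7,7 for degrees 0…22.
[q^22] = 1·7 − 1·21 + 2·23 = 32.

32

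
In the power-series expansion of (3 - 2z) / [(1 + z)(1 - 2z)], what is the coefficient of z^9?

681

Partial fractions give a closed form: a_n = (5/3)·(-1)^n + (4/3)·2^n.
At n = 9: a_9 = 681.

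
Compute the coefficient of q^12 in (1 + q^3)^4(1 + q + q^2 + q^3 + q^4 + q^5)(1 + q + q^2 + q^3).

35

(1 + q^3)^4 has coefficients 1,0,0,4,0,0,6,0,0,4,0,0,1 for degrees 0…12.
(1 + q + q^2 + q^3 + q^4 + q^5) has coefficients 1,1,1,1,1,1,0,0,0,0,0,0,0 for degrees 0…12.
Finally multiplying by (1 + q + q^2 + q^3), the product of all factors after the first has coefficients 1,2,3,4,4,4,3,2,1,0,0,0,0 for degrees 0…12.
[q^12] = 1·0 + 4·0 + 6·3 + 4·4 + 1·1 = 35.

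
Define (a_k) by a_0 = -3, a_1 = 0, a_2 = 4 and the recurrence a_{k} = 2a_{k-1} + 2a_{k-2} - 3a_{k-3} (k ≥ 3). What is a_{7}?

576

The ordinary generating function has denominator 1 - 2y - 2y^2 + 3y^3.
Iterating the recurrence: a_0,…,a_{7} = -3, 0, 4, 17, 42, 106, 245, 576.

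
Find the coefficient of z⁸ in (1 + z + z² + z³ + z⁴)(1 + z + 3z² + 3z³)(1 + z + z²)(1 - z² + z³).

(1 + z + z² + z³ + z⁴) has coefficients 1,1,1,1,1 for degrees 0…4.
(1 + z + 3z² + 3z³) has coefficients 1,1,3,3,0,0,0,0,0 for degrees 0…8.
Multiplying by (1 + z + z²) gives running coefficients 1,2,5,7,6,3,0,0,0 for degrees 0…8.
Finally multiplying by (1 - z² + z³), the product of all factors after the first has coefficients 1,2,4,6,3,1,1,3,3 for degrees 0…8.
[z⁸] = 1·3 + 1·3 + 1·1 + 1·1 + 1·3 = 11.

11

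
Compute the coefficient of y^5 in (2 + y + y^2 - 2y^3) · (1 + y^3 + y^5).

(2 + y + y^2 - 2y^3) has coefficients 2,1,1,-2 for degrees 0…3.
(1 + y^3 + y^5) has coefficients 1,0,0,1,0,1 for degrees 0…5.
[y^5] = 2·1 + 1·0 + 1·1 − 2·0 = 3.

3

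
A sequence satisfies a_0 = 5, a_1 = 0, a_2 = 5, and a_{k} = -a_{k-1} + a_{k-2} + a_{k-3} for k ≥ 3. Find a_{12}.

The ordinary generating function has denominator 1 + z - z^2 - z^3.
Iterating the recurrence: a_0,…,a_{12} = 5, 0, 5, 0, 5, 0, 5, 0, 5, 0, 5, 0, 5.

5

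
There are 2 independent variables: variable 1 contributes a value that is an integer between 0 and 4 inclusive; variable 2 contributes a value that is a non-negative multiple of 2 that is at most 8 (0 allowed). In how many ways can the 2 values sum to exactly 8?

The generating function for the choices is (1 + q + q^2 + q^3 + q^4)·(1 + q^2 + q^4 + q^6 + q^8); the count is [q^8].
(1 + q + q^2 + q^3 + q^4) has coefficients 1,1,1,1,1 for degrees 0…4.
(1 + q^2 + q^4 + q^6 + q^8) has coefficients 1,0,1,0,1,0,1,0,1 for degrees 0…8.
[q^8] = 1·1 + 1·0 + 1·1 + 1·0 + 1·1 = 3.

3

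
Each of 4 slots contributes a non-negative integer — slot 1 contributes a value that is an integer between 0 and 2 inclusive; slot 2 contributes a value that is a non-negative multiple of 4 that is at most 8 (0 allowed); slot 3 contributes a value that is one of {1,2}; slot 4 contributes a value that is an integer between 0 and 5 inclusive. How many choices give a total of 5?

7

The generating function for the choices is (1 + y + y^2)·(1 + y^4 + y^8)·(y + y^2)·(1 + y + y^2 + y^3 + y^4 + y^5); the count is [y^5].
(1 + y + y^2) has coefficients 1,1,1 for degrees 0…2.
(1 + y^4 + y^8) has coefficients 1,0,0,0,1,0 for degrees 0…5.
Multiplying by (y + y^2) gives running coefficients 0,1,1,0,0,1 for degrees 0…5.
Finally multiplying by (1 + y + y^2 + y^3 + y^4 + y^5), the product of all factors after the first has coefficients 0,1,2,2,2,3 for degrees 0…5.
[y^5] = 1·3 + 1·2 + 1·2 = 7.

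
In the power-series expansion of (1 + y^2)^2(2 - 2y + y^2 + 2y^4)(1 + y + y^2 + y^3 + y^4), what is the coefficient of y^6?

10

(1 + y^2)^2 has coefficients 1,0,2,0,1 for degrees 0…4.
(2 - 2y + y^2 + 2y^4) has coefficients 2,-2,1,0,2,0,0 for degrees 0…6.
Finally multiplying by (1 + y + y^2 + y^3 + y^4), the product of all factors after the first has coefficients 2,0,1,1,3,1,3 for degrees 0…6.
[y^6] = 1·3 + 2·3 + 1·1 = 10.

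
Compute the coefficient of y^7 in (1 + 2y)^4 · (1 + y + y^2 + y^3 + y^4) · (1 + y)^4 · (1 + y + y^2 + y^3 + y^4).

4142

(1 + 2y)^4 has coefficients 1,8,24,32,16 for degrees 0…4.
(1 + y + y^2 + y^3 + y^4) has coefficients 1,1,1,1,1,0,0,0 for degrees 0…7.
Multiplying by (1 + y)^4 gives running coefficients 1,5,11,15,16,15,11,5 for degrees 0…7.
Finally multiplying by (1 + y + y^2 + y^3 + y^4), the product of all factors after the first has coefficients 1,6,17,32,48,62,68,62 for degrees 0…7.
[y^7] = 1·62 + 8·68 + 24·62 + 32·48 + 16·32 = 4142.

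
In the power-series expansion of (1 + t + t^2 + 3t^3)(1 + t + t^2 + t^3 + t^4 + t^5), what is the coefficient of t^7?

(1 + t + t^2 + 3t^3) has coefficients 1,1,1,3 for degrees 0…3.
(1 + t + t^2 + t^3 + t^4 + t^5) has coefficients 1,1,1,1,1,1,0,0 for degrees 0…7.
[t^7] = 1·0 + 1·0 + 1·1 + 3·1 = 4.

4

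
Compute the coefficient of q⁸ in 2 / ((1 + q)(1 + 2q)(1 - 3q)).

6314

Partial fractions give a closed form: a_n = (-1/2)·(-1)^n + (8/5)·(-2)^n + (9/10)·3^n.
At n = 8: a_8 = 6314.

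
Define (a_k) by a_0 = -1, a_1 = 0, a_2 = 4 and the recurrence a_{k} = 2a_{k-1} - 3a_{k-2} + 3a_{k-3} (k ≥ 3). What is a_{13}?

The ordinary generating function has denominator 1 - 2y + 3y^2 - 3y^3.
Iterating the recurrence: a_0,…,a_{13} = -1, 0, 4, 5, -2, -7, 7, 29, 16, -34, -29, 92, 169, -25.

-25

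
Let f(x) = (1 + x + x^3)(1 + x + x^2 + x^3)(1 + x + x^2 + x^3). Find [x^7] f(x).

4

(1 + x + x^3) has coefficients 1,1,0,1 for degrees 0…3.
(1 + x + x^2 + x^3) has coefficients 1,1,1,1,0,0,0,0 for degrees 0…7.
Finally multiplying by (1 + x + x^2 + x^3), the product of all factors after the first has coefficients 1,2,3,4,3,2,1,0 for degrees 0…7.
[x^7] = 1·0 + 1·1 + 1·3 = 4.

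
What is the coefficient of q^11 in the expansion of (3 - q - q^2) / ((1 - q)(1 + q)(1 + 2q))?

The denominator gives the recurrence a_n = −2a_(n−1) + a_(n−2) + 2a_(n−3) for n ≥ 3; the numerator fixes a_0 = 3, a_1 = -7, a_2 = 16.
Iterating: 3, -7, 16, -33, 68, -137, 276, -553, 1108, -2217, 4436, -8873, so a_11 = -8873.

-8873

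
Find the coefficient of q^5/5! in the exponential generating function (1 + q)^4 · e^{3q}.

The EGF product rule gives c_5 = Σ_{k_1+k_2=5} C(5; k_1,k_2) · ∏ g_i(k_i), where (1+q)^4 gives the falling factorial (4)_k; e^{3q} gives (3)^k.
g_1(k) for k = 0…5: 1, 4, 12, 24, 24, 0.
g_2(k) for k = 0…5: 1, 3, 9, 27, 81, 243.
c_5 = Σ_k C(5,k)·g_1(k)·g_2(5−k) = 1·1·243 + 5·4·81 + 10·12·27 + 10·24·9 + 5·24·3 = 243 + 1620 + 3240 + 2160 + 360 = 7623.

7623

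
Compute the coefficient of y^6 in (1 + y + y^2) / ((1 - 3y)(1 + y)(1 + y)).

594

The denominator gives the recurrence a_n = a_(n−1) + 5a_(n−2) + 3a_(n−3) for n ≥ 3; the numerator fixes a_0 = 1, a_1 = 2, a_2 = 8.
Iterating: 1, 2, 8, 21, 67, 196, 594, so a_6 = 594.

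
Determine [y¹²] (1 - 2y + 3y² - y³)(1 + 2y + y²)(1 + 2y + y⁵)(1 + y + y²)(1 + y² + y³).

6

(1 - 2y + 3y² - y³) has coefficients 1,-2,3,-1 for degrees 0…3.
(1 + 2y + y²) has coefficients 1,2,1,0,0,0,0,0,0,0,0,0,0 for degrees 0…12.
Multiplying by (1 + 2y + y⁵) gives running coefficients 1,4,5,2,0,1,2,1,0,0,0,0,0 for degrees 0…12.
Multiplying by (1 + y + y²) gives running coefficients 1,5,10,11,7,3,3,4,3,1,0,0,0 for degrees 0…12.
Finally multiplying by (1 + y² + y³), the product of all factors after the first has coefficients 1,5,11,17,22,24,21,14,9,8,7,4,1 for degrees 0…12.
[y¹²] = 1·1 − 2·4 + 3·7 − 1·8 = 6.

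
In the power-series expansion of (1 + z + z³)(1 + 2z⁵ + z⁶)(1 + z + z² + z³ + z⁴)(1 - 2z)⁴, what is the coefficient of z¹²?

-21

(1 + z + z³) has coefficients 1,1,0,1 for degrees 0…3.
(1 + 2z⁵ + z⁶) has coefficients 1,0,0,0,0,2,1,0,0,0,0,0,0 for degrees 0…12.
Multiplying by (1 + z + z² + z³ + z⁴) gives running coefficients 1,1,1,1,1,2,3,3,3,3,1,0,0 for degrees 0…12.
Finally multiplying by (1 - 2z)⁴, the product of all factors after the first has coefficients 1,-7,17,-15,1,2,-5,11,3,-13,1,16,-24 for degrees 0…12.
[z¹²] = 1·(-24) + 1·16 + 1·(-13) = -21.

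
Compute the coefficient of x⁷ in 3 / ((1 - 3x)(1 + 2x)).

Partial fractions give a closed form: a_n = (9/5)·3^n + (6/5)·(-2)^n.
At n = 7: a_7 = 3783.

3783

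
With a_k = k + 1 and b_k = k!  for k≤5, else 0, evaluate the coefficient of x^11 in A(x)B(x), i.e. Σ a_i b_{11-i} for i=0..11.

The convolution is the x^11 coefficient of A(x)B(x).
Σ = 1·0 + 2·0 + 3·0 + 4·0 + 5·0 + 6·0 + 7·120 + 8·24 + 9·6 + 10·2 + 11·1 + 12·1 = 1129.

1129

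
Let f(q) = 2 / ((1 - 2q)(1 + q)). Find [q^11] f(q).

Partial fractions give a closed form: a_n = (4/3)·2^n + (2/3)·(-1)^n.
At n = 11: a_11 = 2730.

2730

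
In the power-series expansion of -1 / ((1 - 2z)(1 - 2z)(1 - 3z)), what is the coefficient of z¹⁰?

-502769

The denominator gives the recurrence a_n = 7a_(n−1) − 16a_(n−2) + 12a_(n−3) for n ≥ 3; the numerator fixes a_0 = -1, a_1 = -7, a_2 = -33.
Iterating: -1, -7, -33, -131, -473, -1611, -5281, -16867, -52905, -163835, -502769, so a_10 = -502769.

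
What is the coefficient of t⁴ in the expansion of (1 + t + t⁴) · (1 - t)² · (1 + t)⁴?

-4

(1 + t + t⁴) has coefficients 1,1,0,0,1 for degrees 0…4.
(1 - t)² has coefficients 1,-2,1,0,0 for degrees 0…4.
Finally multiplying by (1 + t)⁴, the product of all factors after the first has coefficients 1,2,-1,-4,-1 for degrees 0…4.
[t⁴] = 1·(-1) + 1·(-4) + 1·1 = -4.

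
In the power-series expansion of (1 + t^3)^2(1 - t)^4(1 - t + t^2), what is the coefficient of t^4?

(1 + t^3)^2 has coefficients 1,0,0,2,0 for degrees 0…4.
(1 - t)^4 has coefficients 1,-4,6,-4,1 for degrees 0…4.
Finally multiplying by (1 - t + t^2), the product of all factors after the first has coefficients 1,-5,11,-14,11 for degrees 0…4.
[t^4] = 1·11 + 2·(-5) = 1.

1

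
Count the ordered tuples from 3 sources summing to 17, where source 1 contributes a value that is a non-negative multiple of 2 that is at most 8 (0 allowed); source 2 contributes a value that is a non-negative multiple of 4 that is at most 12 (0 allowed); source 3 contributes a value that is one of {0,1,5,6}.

The generating function for the choices is (1 + y² + y⁴ + y⁶ + y⁸)·(1 + y⁴ + y⁸ + y¹²)·(1 + y + y⁵ + y⁶); the count is [y¹⁷].
(1 + y² + y⁴ + y⁶ + y⁸) has coefficients 1,0,1,0,1,0,1,0,1 for degrees 0…8.
(1 + y⁴ + y⁸ + y¹²) has coefficients 1,0,0,0,1,0,0,0,1,0,0,0,1,0,0,0,0,0 for degrees 0…17.
Finally multiplying by (1 + y + y⁵ + y⁶), the product of all factors after the first has coefficients 1,1,0,0,1,2,1,0,1,2,1,0,1,2,1,0,0,1 for degrees 0…17.
[y¹⁷] = 1·1 + 1·0 + 1·2 + 1·0 + 1·2 = 5.

5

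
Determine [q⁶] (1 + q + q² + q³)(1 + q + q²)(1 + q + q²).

(1 + q + q² + q³) has coefficients 1,1,1,1 for degrees 0…3.
(1 + q + q²) has coefficients 1,1,1,0,0,0,0 for degrees 0…6.
Finally multiplying by (1 + q + q²), the product of all factors after the first has coefficients 1,2,3,2,1,0,0 for degrees 0…6.
[q⁶] = 1·0 + 1·0 + 1·1 + 1·2 = 3.

3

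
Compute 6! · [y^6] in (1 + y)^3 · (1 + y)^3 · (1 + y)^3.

The EGF product rule gives c_6 = Σ_{k_1+k_2+k_3=6} C(6; k_1,k_2,k_3) · ∏ g_i(k_i), where (1+y)^3 gives the falling factorial (3)_k; (1+y)^3 gives the falling factorial (3)_k; (1+y)^3 gives the falling factorial (3)_k.
g_1(k) for k = 0…6: 1, 3, 6, 6, 0, 0, 0.
g_2(k) for k = 0…6: 1, 3, 6, 6, 0, 0, 0.
g_3(k) for k = 0…6: 1, 3, 6, 6, 0, 0, 0.
First combine the last two factors: h(k) = Σ_j C(k,j)·g_2(j)·g_3(k−j) for k = 0…6: 1, 6, 30, 120, 360, 720, 720.
c_6 = Σ_k C(6,k)·g_1(k)·h(6−k) = 1·1·720 + 6·3·720 + 15·6·360 + 20·6·120 = 720 + 12960 + 32400 + 14400 = 60480.

60480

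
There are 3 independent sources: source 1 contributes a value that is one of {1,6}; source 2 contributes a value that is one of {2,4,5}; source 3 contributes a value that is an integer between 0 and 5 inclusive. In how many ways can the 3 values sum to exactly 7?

3

The generating function for the choices is (t + t⁶)·(t² + t⁴ + t⁵)·(1 + t + t² + t³ + t⁴ + t⁵); the count is [t⁷].
(t + t⁶) has coefficients 0,1,0,0,0,0,1 for degrees 0…6.
(t² + t⁴ + t⁵) has coefficients 0,0,1,0,1,1,0,0 for degrees 0…7.
Finally multiplying by (1 + t + t² + t³ + t⁴ + t⁵), the product of all factors after the first has coefficients 0,0,1,1,2,3,3,3 for degrees 0…7.
[t⁷] = 1·3 + 1·0 = 3.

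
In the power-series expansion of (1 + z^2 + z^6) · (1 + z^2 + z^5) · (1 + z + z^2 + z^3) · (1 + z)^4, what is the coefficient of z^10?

57

(1 + z^2 + z^6) has coefficients 1,0,1,0,0,0,1 for degrees 0…6.
(1 + z^2 + z^5) has coefficients 1,0,1,0,0,1,0,0,0,0,0 for degrees 0…10.
Multiplying by (1 + z + z^2 + z^3) gives running coefficients 1,1,2,2,1,2,1,1,1,0,0 for degrees 0…10.
Finally multiplying by (1 + z)^4, the product of all factors after the first has coefficients 1,5,12,20,26,27,25,23,20,16,11 for degrees 0…10.
[z^10] = 1·11 + 1·20 + 1·26 = 57.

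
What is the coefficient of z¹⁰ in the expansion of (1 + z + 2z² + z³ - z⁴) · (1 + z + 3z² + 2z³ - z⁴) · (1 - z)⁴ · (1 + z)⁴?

-44

(1 + z + 2z² + z³ - z⁴) has coefficients 1,1,2,1,-1 for degrees 0…4.
(1 + z + 3z² + 2z³ - z⁴) has coefficients 1,1,3,2,-1,0,0,0,0,0,0 for degrees 0…10.
Multiplying by (1 - z)⁴ gives running coefficients 1,-3,5,-8,6,5,-11,6,-1,0,0 for degrees 0…10.
Finally multiplying by (1 + z)⁴, the product of all factors after the first has coefficients 1,1,-1,-2,-7,-2,18,8,-17,-7,7 for degrees 0…10.
[z¹⁰] = 1·7 + 1·(-7) + 2·(-17) + 1·8 − 1·18 = -44.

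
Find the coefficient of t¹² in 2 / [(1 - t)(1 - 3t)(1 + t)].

1195742

The denominator gives the recurrence a_n = 3a_(n−1) + a_(n−2) − 3a_(n−3) for n ≥ 3; the numerator fixes a_0 = 2, a_1 = 6, a_2 = 20.
Iterating: 2, 6, 20, 60, 182, 546, 1640, 4920, 14762, 44286, 132860, 398580, 1195742, so a_12 = 1195742.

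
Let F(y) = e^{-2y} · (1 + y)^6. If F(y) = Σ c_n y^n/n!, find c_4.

The EGF product rule gives c_4 = Σ_{k_1+k_2=4} C(4; k_1,k_2) · ∏ g_i(k_i), where e^{-2y} gives (-2)^k; (1+y)^6 gives the falling factorial (6)_k.
g_1(k) for k = 0…4: 1, -2, 4, -8, 16.
g_2(k) for k = 0…4: 1, 6, 30, 120, 360.
c_4 = Σ_k C(4,k)·g_1(k)·g_2(4−k) = 1·1·360 + 4·(-2)·120 + 6·4·30 + 4·(-8)·6 + 1·16·1 = 360 − 960 + 720 − 192 + 16 = -56.

-56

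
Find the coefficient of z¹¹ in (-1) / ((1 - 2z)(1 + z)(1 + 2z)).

1365

Partial fractions give a closed form: a_n = (-1/3)·2^n + (1/3)·(-1)^n + (-1)·(-2)^n.
At n = 11: a_11 = 1365.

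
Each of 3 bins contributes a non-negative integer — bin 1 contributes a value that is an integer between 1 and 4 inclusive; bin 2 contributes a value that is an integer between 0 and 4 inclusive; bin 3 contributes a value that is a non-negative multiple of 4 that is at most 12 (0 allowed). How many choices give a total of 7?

5

The generating function for the choices is (y + y² + y³ + y⁴)·(1 + y + y² + y³ + y⁴)·(1 + y⁴ + y⁸ + y¹²); the count is [y⁷].
(y + y² + y³ + y⁴) has coefficients 0,1,1,1,1 for degrees 0…4.
(1 + y + y² + y³ + y⁴) has coefficients 1,1,1,1,1,0,0,0 for degrees 0…7.
Finally multiplying by (1 + y⁴ + y⁸ + y¹²), the product of all factors after the first has coefficients 1,1,1,1,2,1,1,1 for degrees 0…7.
[y⁷] = 1·1 + 1·1 + 1·2 + 1·1 = 5.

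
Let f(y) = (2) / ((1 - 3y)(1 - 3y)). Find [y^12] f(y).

13817466

The denominator gives the recurrence a_n = 6a_(n−1) − 9a_(n−2) for n ≥ 2; the numerator fixes a_0 = 2, a_1 = 12.
Iterating: 2, 12, 54, 216, 810, 2916, 10206, 34992, 118098, 393660, 1299078, 4251528, 13817466, so a_12 = 13817466.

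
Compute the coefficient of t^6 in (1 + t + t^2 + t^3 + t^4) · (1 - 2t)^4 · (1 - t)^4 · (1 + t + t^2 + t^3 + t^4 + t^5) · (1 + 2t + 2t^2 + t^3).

15

(1 + t + t^2 + t^3 + t^4) has coefficients 1,1,1,1,1 for degrees 0…4.
(1 - 2t)^4 has coefficients 1,-8,24,-32,16,0,0 for degrees 0…6.
Multiplying by (1 - t)^4 gives running coefficients 1,-12,62,-180,321,-360,248 for degrees 0…6.
Multiplying by (1 + t + t^2 + t^3 + t^4 + t^5) gives running coefficients 1,-11,51,-129,192,-168,79 for degrees 0…6.
Finally multiplying by (1 + 2t + 2t^2 + t^3), the product of all factors after the first has coefficients 1,-9,31,-48,25,9,-2 for degrees 0…6.
[t^6] = 1·(-2) + 1·9 + 1·25 + 1·(-48) + 1·31 = 15.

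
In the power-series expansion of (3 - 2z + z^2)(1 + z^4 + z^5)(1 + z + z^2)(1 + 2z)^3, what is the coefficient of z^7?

99

(3 - 2z + z^2) has coefficients 3,-2,1 for degrees 0…2.
(1 + z^4 + z^5) has coefficients 1,0,0,0,1,1,0,0 for degrees 0…7.
Multiplying by (1 + z + z^2) gives running coefficients 1,1,1,0,1,2,2,1 for degrees 0…7.
Finally multiplying by (1 + 2z)^3, the product of all factors after the first has coefficients 1,7,19,26,21,16,26,45 for degrees 0…7.
[z^7] = 3·45 − 2·26 + 1·16 = 99.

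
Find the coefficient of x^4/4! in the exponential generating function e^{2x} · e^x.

81

The EGF product rule gives c_4 = Σ_{k_1+k_2=4} C(4; k_1,k_2) · ∏ g_i(k_i), where e^{2x} gives (2)^k; e^x gives (1)^k.
g_1(k) for k = 0…4: 1, 2, 4, 8, 16.
g_2(k) for k = 0…4: 1, 1, 1, 1, 1.
c_4 = Σ_k C(4,k)·g_1(k)·g_2(4−k) = 1·1·1 + 4·2·1 + 6·4·1 + 4·8·1 + 1·16·1 = 1 + 8 + 24 + 32 + 16 = 81.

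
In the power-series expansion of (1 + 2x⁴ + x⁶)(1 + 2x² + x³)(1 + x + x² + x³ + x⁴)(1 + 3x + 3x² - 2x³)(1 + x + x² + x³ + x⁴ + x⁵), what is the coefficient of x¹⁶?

73

(1 + 2x⁴ + x⁶) has coefficients 1,0,0,0,2,0,1 for degrees 0…6.
(1 + 2x² + x³) has coefficients 1,0,2,1,0,0,0,0,0,0,0,0,0,0,0,0,0 for degrees 0…16.
Multiplying by (1 + x + x² + x³ + x⁴) gives running coefficients 1,1,3,4,4,3,3,1,0,0,0,0,0,0,0,0,0 for degrees 0…16.
Multiplying by (1 + 3x + 3x² - 2x³) gives running coefficients 1,4,9,14,23,21,16,11,6,-3,-2,0,0,0,0,0,0 for degrees 0…16.
Finally multiplying by (1 + x + x² + x³ + x⁴ + x⁵), the product of all factors after the first has coefficients 1,5,14,28,51,72,87,94,91,74,49,28,12,1,-5,-2,0 for degrees 0…16.
[x¹⁶] = 1·0 + 2·12 + 1·49 = 73.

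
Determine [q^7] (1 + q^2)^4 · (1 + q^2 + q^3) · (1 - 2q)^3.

(1 + q^2)^4 has coefficients 1,0,4,0,6,0,4,0 for degrees 0…7.
(1 + q^2 + q^3) has coefficients 1,0,1,1,0,0,0,0 for degrees 0…7.
Finally multiplying by (1 - 2q)^3, the product of all factors after the first has coefficients 1,-6,13,-13,6,4,-8,0 for degrees 0…7.
[q^7] = 1·0 + 4·4 + 6·(-13) + 4·(-6) = -86.

-86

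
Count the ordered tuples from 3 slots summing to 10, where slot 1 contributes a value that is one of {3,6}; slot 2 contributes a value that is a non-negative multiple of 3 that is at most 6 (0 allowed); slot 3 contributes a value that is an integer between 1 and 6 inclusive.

4

The generating function for the choices is (t³ + t⁶)·(1 + t³ + t⁶)·(t + t² + t³ + t⁴ + t⁵ + t⁶); the count is [t¹⁰].
(t³ + t⁶) has coefficients 0,0,0,1,0,0,1 for degrees 0…6.
(1 + t³ + t⁶) has coefficients 1,0,0,1,0,0,1,0,0,0,0 for degrees 0…10.
Finally multiplying by (t + t² + t³ + t⁴ + t⁵ + t⁶), the product of all factors after the first has coefficients 0,1,1,1,2,2,2,2,2,2,1 for degrees 0…10.
[t¹⁰] = 1·2 + 1·2 = 4.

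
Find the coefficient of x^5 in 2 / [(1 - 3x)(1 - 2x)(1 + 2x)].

The denominator gives the recurrence a_n = 3a_(n−1) + 4a_(n−2) − 12a_(n−3) for n ≥ 3; the numerator fixes a_0 = 2, a_1 = 6, a_2 = 26.
Iterating: 2, 6, 26, 78, 266, 798, so a_5 = 798.

798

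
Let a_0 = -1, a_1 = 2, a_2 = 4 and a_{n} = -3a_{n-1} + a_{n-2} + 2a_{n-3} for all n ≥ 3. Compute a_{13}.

The ordinary generating function has denominator 1 + 3z - z^2 - 2z^3.
Iterating the recurrence: a_0,…,a_{13} = -1, 2, 4, -12, 44, -136, 428, -1332, 4152, -12932, 40284, -125480, 390860, -1217492.

-1217492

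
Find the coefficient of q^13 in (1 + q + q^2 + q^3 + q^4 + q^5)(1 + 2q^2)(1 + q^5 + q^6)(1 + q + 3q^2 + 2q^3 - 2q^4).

(1 + q + q^2 + q^3 + q^4 + q^5) has coefficients 1,1,1,1,1,1 for degrees 0…5.
(1 + 2q^2) has coefficients 1,0,2,0,0,0,0,0,0,0,0,0,0,0 for degrees 0…13.
Multiplying by (1 + q^5 + q^6) gives running coefficients 1,0,2,0,0,1,1,2,2,0,0,0,0,0 for degrees 0…13.
Finally multiplying by (1 + q + 3q^2 + 2q^3 - 2q^4), the product of all factors after the first has coefficients 1,1,5,4,4,5,-2,6,9,8,8,0,-4,0 for degrees 0…13.
[q^13] = 1·0 + 1·(-4) + 1·0 + 1·8 + 1·8 + 1·9 = 21.

21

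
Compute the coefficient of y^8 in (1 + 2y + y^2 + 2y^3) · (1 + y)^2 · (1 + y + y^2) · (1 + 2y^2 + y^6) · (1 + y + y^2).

100

(1 + 2y + y^2 + 2y^3) has coefficients 1,2,1,2 for degrees 0…3.
(1 + y)^2 has coefficients 1,2,1,0,0,0,0,0,0 for degrees 0…8.
Multiplying by (1 + y + y^2) gives running coefficients 1,3,4,3,1,0,0,0,0 for degrees 0…8.
Multiplying by (1 + 2y^2 + y^6) gives running coefficients 1,3,6,9,9,6,3,3,4 for degrees 0…8.
Finally multiplying by (1 + y + y^2), the product of all factors after the first has coefficients 1,4,10,18,24,24,18,12,10 for degrees 0…8.
[y^8] = 1·10 + 2·12 + 1·18 + 2·24 = 100.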